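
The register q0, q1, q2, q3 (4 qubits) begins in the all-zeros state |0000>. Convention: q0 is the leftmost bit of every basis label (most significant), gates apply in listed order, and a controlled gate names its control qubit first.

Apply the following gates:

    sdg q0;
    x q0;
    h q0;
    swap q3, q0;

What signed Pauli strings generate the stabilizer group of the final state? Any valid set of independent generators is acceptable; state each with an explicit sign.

One valid set of independent stabilizer generators is -IIIX, +ZIII, +IZII, +IIZI (any independent generating set of the same group is equally correct).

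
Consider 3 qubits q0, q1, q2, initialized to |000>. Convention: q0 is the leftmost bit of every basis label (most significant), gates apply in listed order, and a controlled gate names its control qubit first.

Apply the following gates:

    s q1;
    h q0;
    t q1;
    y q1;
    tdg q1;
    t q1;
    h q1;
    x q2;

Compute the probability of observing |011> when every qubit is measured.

The probability of measuring |011> is 1/4.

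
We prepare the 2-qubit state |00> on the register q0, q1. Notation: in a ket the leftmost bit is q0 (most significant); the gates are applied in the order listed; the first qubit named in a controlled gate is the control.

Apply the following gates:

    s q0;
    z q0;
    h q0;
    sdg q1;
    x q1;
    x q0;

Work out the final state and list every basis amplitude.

The final amplitudes are 0 on |00>, sqrt(2)/2 on |01>, 0 on |10>, sqrt(2)/2 on |11>.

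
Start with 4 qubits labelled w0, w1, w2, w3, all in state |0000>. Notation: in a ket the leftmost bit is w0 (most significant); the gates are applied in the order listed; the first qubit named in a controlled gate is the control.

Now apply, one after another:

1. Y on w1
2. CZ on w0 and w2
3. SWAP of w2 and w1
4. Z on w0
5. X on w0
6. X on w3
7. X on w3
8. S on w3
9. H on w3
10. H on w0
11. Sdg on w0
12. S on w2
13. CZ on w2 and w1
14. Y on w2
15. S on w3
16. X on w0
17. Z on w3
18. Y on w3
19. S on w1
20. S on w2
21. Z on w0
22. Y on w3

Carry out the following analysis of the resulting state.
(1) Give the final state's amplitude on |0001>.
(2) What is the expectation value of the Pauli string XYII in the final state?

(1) The amplitude on |0001> is I/2.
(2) The observable XYII averages to 0.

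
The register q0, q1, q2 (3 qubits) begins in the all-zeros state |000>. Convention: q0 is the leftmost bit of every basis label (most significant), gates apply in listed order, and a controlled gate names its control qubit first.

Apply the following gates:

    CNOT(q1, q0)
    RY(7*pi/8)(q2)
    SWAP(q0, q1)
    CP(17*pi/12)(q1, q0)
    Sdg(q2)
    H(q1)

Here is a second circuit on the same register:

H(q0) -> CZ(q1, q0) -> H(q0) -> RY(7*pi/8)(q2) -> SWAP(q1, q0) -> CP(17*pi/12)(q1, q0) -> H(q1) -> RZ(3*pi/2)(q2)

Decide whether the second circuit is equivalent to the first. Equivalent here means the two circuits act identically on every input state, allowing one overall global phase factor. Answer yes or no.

Yes — the two circuits implement the same unitary up to a global phase.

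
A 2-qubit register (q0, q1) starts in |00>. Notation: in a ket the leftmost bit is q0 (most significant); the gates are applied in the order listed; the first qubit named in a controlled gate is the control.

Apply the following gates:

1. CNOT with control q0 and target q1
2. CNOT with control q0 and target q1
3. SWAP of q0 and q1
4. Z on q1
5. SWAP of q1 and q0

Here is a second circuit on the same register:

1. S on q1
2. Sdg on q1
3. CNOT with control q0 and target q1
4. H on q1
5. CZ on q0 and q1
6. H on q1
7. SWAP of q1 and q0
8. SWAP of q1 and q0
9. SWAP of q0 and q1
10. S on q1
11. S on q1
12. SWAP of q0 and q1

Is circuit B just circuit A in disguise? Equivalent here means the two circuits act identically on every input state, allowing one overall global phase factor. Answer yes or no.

Yes: on every input state the two circuits agree up to one overall phase factor.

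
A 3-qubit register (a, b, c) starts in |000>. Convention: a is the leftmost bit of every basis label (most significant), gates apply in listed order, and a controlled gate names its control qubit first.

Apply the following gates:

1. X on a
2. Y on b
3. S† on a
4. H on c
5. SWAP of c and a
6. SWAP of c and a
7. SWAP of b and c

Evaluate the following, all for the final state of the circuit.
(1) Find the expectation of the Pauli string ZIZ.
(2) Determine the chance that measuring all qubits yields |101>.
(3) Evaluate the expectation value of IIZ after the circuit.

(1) The expectation value of ZIZ is 1. Key observation: steps 5-6 multiply out to the identity, so the circuit reduces to the remaining gates.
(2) The probability of measuring |101> is 1/2.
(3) In the final state, IIZ has expectation -1.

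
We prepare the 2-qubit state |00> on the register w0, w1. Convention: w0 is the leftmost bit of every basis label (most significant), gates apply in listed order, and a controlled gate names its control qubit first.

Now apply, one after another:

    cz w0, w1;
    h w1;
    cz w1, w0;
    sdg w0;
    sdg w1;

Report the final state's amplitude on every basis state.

After the circuit, the state carries amplitude sqrt(2)/2 on |00>, -sqrt(2)*I/2 on |01>, 0 on |10>, 0 on |11>.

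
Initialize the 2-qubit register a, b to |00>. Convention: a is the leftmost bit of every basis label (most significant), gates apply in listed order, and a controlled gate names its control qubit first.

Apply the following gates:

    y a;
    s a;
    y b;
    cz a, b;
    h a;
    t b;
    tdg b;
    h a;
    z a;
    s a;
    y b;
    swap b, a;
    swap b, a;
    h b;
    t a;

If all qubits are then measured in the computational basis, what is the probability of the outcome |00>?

The probability of measuring |00> is 0.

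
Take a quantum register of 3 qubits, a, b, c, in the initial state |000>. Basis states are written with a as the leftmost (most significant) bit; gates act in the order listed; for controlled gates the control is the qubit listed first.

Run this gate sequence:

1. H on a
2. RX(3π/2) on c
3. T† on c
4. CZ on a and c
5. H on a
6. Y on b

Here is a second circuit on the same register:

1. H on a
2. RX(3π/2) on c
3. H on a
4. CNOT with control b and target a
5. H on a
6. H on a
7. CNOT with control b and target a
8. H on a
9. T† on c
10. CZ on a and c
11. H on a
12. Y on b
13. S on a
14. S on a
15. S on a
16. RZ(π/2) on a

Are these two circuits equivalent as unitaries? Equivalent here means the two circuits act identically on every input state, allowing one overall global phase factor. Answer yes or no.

Yes: on every input state the two circuits agree up to one overall phase factor.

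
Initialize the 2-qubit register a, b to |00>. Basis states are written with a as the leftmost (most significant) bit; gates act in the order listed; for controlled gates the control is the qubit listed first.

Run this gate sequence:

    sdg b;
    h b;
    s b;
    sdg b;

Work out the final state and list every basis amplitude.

After the circuit, the state carries amplitude sqrt(2)/2 on |00>, sqrt(2)/2 on |01>, 0 on |10>, 0 on |11>. Key observation: steps 3-4 multiply out to the identity, so the circuit reduces to the remaining gates.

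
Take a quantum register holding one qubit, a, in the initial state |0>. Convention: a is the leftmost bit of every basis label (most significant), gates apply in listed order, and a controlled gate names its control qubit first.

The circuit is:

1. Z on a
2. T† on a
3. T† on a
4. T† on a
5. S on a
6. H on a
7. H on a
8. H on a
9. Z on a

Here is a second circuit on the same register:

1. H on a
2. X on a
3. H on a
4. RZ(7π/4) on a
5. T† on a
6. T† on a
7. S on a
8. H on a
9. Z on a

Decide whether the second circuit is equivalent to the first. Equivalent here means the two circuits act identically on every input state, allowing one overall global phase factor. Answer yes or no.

Yes: on every input state the two circuits agree up to one overall phase factor.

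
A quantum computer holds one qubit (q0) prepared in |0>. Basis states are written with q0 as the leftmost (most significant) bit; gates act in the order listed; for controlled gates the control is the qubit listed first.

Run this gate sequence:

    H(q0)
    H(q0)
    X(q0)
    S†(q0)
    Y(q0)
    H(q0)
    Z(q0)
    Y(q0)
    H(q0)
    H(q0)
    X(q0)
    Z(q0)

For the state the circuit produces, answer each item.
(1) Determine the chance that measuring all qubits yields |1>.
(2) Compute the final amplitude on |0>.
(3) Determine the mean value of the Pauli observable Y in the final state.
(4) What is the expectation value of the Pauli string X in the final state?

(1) The probability of measuring |1> is 1/2.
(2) The amplitude on |0> is -sqrt(2)*I/2.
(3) The observable Y averages to 0.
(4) The expectation value of X is -1.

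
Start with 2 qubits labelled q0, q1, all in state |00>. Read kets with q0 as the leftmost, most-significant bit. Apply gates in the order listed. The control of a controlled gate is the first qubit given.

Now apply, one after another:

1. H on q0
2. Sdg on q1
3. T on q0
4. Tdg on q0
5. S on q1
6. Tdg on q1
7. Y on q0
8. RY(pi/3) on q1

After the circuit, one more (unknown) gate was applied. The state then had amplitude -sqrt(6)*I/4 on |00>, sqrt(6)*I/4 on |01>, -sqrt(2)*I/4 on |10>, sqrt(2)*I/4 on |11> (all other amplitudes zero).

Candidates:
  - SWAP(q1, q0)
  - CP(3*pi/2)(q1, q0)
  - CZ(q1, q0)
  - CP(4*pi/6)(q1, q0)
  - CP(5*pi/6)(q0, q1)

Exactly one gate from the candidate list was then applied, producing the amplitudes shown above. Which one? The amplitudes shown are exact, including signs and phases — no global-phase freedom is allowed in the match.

The applied gate was SWAP(q1, q0). Key observation: gates 2-5 undo each other exactly, leaving only the rest of the circuit to track.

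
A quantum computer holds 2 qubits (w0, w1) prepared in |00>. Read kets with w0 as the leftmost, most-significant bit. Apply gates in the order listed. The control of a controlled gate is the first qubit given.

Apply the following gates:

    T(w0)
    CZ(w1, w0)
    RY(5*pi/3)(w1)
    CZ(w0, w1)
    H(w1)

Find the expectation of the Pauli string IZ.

The observable IZ averages to -sqrt(3)/2.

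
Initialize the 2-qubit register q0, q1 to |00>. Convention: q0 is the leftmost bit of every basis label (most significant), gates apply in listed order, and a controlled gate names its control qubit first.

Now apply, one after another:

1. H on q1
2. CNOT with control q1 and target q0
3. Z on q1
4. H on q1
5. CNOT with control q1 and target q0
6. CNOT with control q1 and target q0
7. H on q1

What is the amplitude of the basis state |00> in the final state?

The amplitude on |00> is sqrt(2)/2.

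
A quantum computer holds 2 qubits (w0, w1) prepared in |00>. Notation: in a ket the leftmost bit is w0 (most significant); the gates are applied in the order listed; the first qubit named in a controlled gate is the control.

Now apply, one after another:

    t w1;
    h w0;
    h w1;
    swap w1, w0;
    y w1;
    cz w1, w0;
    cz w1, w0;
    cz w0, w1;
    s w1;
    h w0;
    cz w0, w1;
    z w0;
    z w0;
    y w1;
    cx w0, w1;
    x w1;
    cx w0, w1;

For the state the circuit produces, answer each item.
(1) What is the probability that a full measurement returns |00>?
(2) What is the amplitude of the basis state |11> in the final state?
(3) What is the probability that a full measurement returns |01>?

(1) The probability of measuring |00> is 1/2.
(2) |11> carries amplitude -sqrt(2)*I/2 in the final state.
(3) Outcome |01> occurs with probability 0.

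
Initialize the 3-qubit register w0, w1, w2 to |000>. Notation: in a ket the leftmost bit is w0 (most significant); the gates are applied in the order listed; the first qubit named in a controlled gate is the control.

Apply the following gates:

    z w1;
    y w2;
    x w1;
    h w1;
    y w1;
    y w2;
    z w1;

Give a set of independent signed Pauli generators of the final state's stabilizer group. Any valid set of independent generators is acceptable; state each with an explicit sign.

The stabilizer group can be generated by -IXI, +ZII, +IIZ, among other valid generating sets.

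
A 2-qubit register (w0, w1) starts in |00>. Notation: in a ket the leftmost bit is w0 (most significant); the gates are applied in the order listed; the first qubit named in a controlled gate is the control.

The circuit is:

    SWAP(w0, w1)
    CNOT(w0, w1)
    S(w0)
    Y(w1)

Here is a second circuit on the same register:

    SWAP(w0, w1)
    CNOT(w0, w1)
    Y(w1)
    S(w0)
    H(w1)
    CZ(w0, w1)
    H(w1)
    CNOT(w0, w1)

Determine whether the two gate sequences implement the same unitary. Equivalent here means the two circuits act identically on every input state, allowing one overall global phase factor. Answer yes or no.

Yes — the two circuits implement the same unitary up to a global phase.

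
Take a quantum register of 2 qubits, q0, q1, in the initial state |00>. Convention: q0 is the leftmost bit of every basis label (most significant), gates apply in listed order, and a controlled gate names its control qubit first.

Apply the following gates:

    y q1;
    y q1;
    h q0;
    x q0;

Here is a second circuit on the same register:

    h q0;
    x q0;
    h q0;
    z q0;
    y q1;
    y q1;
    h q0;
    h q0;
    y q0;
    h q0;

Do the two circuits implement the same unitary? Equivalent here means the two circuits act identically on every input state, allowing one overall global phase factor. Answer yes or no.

No — the two circuits implement different unitaries, even allowing a global phase.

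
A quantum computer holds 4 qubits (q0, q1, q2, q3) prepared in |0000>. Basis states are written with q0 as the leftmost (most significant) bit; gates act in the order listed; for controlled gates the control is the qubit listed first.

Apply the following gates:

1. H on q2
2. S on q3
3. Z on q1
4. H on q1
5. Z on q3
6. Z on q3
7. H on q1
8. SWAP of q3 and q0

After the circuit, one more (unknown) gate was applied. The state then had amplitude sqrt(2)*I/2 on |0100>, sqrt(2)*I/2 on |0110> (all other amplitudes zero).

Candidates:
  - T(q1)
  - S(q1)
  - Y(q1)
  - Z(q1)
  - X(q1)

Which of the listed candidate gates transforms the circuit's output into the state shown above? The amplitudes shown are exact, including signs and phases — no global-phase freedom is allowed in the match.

It was Y(q1) that produced the state shown. Key observation: steps 4-7 multiply out to the identity, so the circuit reduces to the remaining gates.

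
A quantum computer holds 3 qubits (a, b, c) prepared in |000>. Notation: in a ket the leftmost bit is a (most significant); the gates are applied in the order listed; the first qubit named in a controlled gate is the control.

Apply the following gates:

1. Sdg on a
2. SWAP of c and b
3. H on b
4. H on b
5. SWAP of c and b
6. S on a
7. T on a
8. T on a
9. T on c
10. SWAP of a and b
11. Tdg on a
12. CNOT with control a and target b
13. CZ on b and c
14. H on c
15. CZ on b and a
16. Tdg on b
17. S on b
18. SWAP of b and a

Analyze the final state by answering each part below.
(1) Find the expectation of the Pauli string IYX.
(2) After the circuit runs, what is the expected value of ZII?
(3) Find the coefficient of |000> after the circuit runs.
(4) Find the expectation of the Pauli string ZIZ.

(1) The expectation value of IYX is 0. Key observation: steps 1-6 multiply out to the identity, so the circuit reduces to the remaining gates.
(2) In the final state, ZII has expectation 1.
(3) The amplitude on |000> is sqrt(2)/2.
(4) The expectation value of ZIZ is 0.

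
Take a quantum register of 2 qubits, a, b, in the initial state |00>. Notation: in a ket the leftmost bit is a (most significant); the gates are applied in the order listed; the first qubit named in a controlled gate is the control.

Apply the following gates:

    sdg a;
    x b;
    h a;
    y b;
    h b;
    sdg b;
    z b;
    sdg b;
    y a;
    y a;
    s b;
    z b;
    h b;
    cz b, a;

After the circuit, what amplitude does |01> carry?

The final state's coefficient on |01> equals sqrt(2)*(1 - I)/4.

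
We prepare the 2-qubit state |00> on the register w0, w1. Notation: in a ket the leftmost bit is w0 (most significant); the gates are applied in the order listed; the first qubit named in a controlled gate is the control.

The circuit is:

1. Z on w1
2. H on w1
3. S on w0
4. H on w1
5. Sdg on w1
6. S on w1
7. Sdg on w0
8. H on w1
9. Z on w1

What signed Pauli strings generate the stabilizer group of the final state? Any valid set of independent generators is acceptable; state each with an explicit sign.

One valid set of independent stabilizer generators is -IX, +ZI (any independent generating set of the same group is equally correct).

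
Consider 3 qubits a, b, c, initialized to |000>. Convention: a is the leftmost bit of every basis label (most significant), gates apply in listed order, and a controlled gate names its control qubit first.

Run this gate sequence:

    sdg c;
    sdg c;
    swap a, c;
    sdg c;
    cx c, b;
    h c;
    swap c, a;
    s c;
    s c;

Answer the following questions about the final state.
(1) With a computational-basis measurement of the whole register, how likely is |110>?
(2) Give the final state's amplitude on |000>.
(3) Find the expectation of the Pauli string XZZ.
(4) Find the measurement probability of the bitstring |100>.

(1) A full measurement returns |110> with probability 0.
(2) |000> carries amplitude sqrt(2)/2 in the final state.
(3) The expectation value of XZZ is 1.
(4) Outcome |100> occurs with probability 1/2.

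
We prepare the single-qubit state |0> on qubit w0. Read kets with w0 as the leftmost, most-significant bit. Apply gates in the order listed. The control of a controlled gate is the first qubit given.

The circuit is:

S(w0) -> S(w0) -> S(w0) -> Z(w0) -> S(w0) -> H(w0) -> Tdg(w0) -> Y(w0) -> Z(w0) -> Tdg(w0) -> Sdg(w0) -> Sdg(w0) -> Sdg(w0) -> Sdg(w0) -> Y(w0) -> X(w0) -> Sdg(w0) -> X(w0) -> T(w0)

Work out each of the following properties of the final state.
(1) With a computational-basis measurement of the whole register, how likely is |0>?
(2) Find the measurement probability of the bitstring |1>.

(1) Outcome |0> occurs with probability 1/2.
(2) The probability of measuring |1> is 1/2.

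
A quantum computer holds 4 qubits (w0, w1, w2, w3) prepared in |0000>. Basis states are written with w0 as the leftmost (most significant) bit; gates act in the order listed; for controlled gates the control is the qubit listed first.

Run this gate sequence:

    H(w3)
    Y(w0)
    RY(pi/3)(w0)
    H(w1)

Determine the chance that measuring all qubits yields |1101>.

Outcome |1101> occurs with probability 3/16.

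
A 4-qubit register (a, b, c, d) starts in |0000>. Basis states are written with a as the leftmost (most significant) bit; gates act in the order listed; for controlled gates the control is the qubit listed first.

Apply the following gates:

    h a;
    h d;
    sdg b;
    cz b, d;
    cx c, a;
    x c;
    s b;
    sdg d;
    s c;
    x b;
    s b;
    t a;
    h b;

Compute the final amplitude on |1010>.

|1010> carries amplitude -sqrt(2)*exp(I*pi/4)/4 in the final state.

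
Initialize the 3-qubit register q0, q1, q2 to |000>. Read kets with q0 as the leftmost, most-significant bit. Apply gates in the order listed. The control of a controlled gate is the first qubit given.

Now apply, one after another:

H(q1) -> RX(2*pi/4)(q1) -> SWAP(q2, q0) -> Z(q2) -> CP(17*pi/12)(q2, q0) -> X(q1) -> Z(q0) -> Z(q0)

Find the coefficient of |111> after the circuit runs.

The amplitude on |111> is 0.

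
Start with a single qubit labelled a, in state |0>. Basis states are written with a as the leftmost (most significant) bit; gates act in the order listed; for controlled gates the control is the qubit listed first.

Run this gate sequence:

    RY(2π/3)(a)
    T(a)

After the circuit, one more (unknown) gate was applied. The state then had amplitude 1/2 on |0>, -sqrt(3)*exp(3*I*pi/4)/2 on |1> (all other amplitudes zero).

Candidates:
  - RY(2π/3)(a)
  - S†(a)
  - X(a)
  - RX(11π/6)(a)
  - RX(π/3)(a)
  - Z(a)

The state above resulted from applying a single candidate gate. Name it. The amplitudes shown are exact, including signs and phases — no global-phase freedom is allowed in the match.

The unique candidate consistent with the amplitudes is S†(a).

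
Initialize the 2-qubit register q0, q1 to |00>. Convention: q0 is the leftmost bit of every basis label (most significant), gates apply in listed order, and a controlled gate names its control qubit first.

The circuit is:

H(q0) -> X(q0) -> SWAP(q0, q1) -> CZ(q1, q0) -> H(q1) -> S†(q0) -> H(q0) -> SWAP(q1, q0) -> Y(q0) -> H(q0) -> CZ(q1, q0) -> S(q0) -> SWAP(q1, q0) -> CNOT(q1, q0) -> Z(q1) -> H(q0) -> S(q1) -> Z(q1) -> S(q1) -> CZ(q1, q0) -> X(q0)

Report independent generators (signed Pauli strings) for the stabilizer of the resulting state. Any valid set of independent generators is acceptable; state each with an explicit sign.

One valid set of independent stabilizer generators is +XY, -ZZ (any independent generating set of the same group is equally correct).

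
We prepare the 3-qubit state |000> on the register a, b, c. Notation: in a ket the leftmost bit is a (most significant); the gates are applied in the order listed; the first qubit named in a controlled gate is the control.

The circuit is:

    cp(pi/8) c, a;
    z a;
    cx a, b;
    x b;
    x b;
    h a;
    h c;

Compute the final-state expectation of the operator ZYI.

The observable ZYI averages to 0. Key observation: gates 4-5 undo each other exactly, leaving only the rest of the circuit to track.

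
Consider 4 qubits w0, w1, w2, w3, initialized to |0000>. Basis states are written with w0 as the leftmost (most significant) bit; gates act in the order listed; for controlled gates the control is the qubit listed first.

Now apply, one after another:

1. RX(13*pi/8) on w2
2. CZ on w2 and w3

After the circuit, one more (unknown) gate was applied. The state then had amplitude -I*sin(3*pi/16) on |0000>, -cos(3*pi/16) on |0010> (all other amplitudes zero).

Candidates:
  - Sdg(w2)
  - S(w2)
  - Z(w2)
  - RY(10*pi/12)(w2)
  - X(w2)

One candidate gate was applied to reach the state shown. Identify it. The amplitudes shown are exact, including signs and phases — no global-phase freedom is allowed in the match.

The unique candidate consistent with the amplitudes is X(w2).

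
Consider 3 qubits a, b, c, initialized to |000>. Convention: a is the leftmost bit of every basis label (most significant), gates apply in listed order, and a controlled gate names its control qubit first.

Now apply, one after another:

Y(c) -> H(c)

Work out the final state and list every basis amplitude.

The resulting statevector has amplitude sqrt(2)*I/2 on |000>, -sqrt(2)*I/2 on |001>, and 0 on every other basis state.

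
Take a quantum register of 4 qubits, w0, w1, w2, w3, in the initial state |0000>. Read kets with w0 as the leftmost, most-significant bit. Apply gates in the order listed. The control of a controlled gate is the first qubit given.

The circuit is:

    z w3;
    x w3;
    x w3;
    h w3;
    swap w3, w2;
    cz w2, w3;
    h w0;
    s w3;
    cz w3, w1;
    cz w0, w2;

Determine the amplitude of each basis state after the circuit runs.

The final amplitudes are 1/2 on |0000>, 1/2 on |0010>, 1/2 on |1000>, -1/2 on |1010>, and 0 on every other basis state. Key observation: the block from step 2 through step 3 cancels to the identity and can be dropped.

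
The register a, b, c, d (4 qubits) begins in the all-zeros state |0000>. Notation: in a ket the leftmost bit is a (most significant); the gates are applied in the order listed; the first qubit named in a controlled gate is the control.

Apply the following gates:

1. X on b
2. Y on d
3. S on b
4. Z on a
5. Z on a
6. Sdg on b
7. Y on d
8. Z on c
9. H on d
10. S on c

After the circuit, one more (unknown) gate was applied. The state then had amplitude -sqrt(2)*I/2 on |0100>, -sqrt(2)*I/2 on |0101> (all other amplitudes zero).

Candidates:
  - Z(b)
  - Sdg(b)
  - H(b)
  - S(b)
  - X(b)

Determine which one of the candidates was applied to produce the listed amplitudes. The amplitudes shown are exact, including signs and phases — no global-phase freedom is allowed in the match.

The unique candidate consistent with the amplitudes is Sdg(b). Key observation: the block from step 2 through step 7 cancels to the identity and can be dropped.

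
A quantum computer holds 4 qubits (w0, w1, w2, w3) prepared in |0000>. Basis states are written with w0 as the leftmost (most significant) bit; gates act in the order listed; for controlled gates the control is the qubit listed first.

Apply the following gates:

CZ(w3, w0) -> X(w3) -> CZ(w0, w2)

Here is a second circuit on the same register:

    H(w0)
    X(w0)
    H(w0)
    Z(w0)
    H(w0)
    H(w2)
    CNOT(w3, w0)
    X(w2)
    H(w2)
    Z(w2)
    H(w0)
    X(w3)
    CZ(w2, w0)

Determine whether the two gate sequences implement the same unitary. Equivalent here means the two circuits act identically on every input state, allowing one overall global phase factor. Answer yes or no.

Yes — the two circuits implement the same unitary up to a global phase.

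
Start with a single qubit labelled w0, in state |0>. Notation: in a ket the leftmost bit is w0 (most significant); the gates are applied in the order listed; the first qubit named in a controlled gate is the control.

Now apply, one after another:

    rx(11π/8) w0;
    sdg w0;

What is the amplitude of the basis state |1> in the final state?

The amplitude on |1> is -sin(5*pi/16).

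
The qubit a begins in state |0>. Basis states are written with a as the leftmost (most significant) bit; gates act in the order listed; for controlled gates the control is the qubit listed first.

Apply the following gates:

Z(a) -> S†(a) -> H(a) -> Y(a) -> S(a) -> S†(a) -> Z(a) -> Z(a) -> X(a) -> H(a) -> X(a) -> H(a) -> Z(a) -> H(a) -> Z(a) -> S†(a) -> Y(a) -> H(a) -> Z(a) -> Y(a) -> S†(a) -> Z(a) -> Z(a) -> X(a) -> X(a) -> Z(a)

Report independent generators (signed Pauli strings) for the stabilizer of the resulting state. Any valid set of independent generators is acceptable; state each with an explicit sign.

The stabilizer group can be generated by +Y, among other valid generating sets. Key observation: gates 10-13 undo each other exactly, leaving only the rest of the circuit to track.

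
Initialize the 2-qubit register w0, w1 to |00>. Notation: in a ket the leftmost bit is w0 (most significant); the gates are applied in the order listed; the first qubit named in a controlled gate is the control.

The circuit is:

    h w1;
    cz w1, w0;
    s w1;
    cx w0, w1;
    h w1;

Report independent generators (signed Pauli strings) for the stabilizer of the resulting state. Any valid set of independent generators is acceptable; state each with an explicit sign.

The final state is stabilized by the group generated by -IY, +ZI; other independent generating sets are equally valid.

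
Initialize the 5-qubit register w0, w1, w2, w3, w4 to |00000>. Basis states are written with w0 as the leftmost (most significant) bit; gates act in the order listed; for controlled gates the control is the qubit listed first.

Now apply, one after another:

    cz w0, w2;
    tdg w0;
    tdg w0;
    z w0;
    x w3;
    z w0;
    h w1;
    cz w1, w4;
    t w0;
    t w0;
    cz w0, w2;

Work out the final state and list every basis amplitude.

The resulting statevector has amplitude sqrt(2)/2 on |00010>, sqrt(2)/2 on |01010>, and 0 on every other basis state.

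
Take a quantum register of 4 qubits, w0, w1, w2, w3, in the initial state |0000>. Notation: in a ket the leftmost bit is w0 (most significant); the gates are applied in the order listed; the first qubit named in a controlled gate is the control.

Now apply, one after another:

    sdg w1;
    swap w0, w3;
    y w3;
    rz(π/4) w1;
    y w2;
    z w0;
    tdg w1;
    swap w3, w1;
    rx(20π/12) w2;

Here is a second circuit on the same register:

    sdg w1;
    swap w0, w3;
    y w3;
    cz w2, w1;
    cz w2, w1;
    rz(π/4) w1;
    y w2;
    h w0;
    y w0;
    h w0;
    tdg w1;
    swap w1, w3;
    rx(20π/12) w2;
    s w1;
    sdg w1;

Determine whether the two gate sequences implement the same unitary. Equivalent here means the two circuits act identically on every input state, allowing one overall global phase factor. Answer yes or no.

No: there is an input state on which the two circuits produce genuinely different outputs (not merely differing by a phase).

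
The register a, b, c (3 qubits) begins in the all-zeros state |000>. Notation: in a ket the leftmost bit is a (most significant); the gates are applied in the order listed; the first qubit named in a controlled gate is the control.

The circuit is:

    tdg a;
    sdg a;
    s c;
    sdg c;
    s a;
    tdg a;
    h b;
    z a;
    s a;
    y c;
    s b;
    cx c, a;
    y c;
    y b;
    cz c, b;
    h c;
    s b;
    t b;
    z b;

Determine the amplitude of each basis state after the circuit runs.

The resulting statevector has amplitude 0 on |000>, 0 on |001>, 0 on |010>, 0 on |011>, 1/2 on |100>, 1/2 on |101>, exp(I*pi/4)/2 on |110>, exp(I*pi/4)/2 on |111>.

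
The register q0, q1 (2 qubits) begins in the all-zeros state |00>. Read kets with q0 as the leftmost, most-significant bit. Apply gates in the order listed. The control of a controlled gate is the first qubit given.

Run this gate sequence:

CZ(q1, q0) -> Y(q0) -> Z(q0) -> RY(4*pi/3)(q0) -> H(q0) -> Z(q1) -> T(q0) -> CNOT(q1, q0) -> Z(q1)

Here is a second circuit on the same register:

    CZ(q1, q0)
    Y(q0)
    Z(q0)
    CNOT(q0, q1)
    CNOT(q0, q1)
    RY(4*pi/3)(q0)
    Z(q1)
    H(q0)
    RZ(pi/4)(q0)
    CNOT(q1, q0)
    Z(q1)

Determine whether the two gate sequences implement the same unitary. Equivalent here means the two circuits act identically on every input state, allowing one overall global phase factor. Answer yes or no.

Yes: on every input state the two circuits agree up to one overall phase factor.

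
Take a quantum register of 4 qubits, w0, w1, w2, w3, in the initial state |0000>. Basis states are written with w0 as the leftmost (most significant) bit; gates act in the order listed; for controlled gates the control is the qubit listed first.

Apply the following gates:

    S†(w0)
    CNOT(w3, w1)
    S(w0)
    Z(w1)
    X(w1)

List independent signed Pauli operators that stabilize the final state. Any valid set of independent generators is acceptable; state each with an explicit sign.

The stabilizer group can be generated by +ZIII, -IZII, +IIZI, +IIIZ, among other valid generating sets.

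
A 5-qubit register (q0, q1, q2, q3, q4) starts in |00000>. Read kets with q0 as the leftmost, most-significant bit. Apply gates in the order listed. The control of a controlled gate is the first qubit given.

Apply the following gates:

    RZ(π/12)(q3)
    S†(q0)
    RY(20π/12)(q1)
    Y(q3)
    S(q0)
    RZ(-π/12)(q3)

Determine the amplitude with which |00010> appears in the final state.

The amplitude on |00010> is -sqrt(3)*exp(5*I*pi/12)/2.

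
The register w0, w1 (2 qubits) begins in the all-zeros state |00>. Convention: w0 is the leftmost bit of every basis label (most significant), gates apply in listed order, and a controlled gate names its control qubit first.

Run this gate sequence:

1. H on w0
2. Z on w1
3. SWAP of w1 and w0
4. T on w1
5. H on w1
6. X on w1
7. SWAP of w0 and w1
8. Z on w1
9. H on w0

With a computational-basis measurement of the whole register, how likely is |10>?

A full measurement returns |10> with probability 1/2.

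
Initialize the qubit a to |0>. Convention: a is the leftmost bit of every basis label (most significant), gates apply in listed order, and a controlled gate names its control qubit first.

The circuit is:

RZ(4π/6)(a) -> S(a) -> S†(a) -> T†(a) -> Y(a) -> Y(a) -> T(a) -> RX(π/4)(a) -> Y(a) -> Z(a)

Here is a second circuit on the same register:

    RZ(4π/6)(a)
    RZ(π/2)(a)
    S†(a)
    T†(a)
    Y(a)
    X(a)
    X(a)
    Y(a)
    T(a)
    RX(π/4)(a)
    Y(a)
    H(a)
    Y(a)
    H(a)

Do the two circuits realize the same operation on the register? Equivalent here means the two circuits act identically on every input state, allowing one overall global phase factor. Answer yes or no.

No, they are not equivalent — no single phase factor reconciles the two unitaries.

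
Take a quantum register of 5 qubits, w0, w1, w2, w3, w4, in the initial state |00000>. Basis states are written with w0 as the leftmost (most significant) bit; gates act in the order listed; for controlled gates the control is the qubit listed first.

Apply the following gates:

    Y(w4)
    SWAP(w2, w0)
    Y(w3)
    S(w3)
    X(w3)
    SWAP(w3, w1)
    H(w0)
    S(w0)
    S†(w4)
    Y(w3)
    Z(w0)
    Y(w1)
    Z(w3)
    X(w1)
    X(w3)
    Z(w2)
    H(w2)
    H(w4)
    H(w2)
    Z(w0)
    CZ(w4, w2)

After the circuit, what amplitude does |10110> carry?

|10110> carries amplitude 0 in the final state.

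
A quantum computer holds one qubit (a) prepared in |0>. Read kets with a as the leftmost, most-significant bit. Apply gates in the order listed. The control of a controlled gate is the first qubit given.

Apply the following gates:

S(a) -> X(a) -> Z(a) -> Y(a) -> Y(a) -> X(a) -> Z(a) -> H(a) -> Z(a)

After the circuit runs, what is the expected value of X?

The expectation value of X is -1.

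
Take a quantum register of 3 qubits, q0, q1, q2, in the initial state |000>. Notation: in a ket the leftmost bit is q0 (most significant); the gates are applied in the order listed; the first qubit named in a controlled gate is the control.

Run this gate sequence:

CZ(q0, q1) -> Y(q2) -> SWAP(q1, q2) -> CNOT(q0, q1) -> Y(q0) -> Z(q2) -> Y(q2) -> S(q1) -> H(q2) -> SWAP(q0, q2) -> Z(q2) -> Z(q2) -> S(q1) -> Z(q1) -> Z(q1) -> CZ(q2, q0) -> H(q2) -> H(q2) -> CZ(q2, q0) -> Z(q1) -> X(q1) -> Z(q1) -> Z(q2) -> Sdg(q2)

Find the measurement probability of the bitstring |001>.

A full measurement returns |001> with probability 1/2. Key observation: gates 15-20 undo each other exactly, leaving only the rest of the circuit to track.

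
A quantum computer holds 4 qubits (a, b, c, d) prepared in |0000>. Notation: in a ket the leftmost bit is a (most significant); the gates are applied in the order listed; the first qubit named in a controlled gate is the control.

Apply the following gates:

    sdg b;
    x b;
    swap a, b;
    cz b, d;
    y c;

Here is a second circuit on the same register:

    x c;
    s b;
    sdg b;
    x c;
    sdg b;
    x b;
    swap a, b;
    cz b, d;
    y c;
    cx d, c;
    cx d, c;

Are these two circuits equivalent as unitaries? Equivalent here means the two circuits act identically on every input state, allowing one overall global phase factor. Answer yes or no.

Yes: on every input state the two circuits agree up to one overall phase factor.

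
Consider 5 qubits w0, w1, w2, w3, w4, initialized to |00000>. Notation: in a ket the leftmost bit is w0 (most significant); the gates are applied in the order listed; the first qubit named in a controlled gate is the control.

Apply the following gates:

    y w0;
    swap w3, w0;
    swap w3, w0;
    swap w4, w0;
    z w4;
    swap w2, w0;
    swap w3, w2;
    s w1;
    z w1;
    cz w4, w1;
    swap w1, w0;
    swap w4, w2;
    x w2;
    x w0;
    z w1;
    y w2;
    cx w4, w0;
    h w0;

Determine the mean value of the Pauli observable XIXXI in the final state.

In the final state, XIXXI has expectation 0. Key observation: the block from step 2 through step 3 cancels to the identity and can be dropped.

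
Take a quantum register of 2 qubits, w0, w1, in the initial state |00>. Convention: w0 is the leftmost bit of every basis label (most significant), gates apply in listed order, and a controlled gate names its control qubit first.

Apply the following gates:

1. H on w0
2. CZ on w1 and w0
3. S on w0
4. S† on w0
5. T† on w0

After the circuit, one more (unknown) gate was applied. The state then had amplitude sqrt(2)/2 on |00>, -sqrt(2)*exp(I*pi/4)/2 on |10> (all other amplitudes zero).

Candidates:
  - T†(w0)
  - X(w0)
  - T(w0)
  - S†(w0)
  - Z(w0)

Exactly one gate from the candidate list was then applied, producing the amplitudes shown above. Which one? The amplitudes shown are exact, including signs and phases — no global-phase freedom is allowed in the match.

It was S†(w0) that produced the state shown. Key observation: the block from step 3 through step 4 cancels to the identity and can be dropped.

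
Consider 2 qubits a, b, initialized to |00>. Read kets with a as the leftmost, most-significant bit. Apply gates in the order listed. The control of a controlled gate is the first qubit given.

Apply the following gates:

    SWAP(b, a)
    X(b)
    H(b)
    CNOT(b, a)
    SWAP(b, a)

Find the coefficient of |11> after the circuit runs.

The amplitude on |11> is -sqrt(2)/2.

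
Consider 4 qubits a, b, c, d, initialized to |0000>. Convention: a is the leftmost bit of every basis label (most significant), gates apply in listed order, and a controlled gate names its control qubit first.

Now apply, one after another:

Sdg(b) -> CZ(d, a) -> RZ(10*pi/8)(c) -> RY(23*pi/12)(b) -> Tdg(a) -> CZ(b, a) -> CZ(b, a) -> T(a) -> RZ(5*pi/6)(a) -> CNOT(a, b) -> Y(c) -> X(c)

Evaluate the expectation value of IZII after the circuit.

In the final state, IZII has expectation sqrt(2)/4 + sqrt(6)/4. Key observation: gates 5-8 undo each other exactly, leaving only the rest of the circuit to track.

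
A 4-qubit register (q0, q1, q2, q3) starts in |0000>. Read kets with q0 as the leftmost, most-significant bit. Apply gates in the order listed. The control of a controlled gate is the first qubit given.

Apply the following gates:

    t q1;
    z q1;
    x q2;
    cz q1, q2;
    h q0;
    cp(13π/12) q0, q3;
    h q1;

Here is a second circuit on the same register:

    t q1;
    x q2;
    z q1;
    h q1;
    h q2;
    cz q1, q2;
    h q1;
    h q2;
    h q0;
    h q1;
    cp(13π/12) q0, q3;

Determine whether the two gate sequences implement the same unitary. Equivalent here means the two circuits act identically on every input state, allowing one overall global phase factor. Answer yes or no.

No — the two circuits implement different unitaries, even allowing a global phase.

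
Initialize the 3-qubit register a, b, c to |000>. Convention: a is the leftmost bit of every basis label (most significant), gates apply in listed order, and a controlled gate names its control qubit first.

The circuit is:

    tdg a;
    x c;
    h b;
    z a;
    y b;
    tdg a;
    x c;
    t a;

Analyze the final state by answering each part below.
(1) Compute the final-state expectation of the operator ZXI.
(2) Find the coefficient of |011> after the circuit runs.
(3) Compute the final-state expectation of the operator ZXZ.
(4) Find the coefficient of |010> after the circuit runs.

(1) In the final state, ZXI has expectation -1.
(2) The amplitude on |011> is 0.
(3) In the final state, ZXZ has expectation -1.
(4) The amplitude on |010> is sqrt(2)*I/2.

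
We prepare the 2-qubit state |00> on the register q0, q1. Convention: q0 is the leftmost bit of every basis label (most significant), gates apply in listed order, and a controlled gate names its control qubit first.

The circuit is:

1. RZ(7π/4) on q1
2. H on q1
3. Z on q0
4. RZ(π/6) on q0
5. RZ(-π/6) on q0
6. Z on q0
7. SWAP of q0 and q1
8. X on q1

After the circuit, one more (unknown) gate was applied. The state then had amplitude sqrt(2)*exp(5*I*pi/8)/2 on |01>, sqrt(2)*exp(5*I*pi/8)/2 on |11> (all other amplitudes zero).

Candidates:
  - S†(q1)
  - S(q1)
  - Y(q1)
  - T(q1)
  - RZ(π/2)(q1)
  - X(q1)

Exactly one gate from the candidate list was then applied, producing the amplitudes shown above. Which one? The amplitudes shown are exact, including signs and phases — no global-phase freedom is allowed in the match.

The unique candidate consistent with the amplitudes is S†(q1). Key observation: the block from step 3 through step 6 cancels to the identity and can be dropped.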